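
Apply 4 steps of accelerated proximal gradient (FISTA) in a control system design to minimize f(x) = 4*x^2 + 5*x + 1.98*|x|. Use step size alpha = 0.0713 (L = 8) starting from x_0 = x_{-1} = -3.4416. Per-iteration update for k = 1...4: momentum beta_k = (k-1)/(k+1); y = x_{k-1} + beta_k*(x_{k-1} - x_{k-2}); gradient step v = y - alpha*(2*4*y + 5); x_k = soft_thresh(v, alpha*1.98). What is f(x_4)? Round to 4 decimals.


FISTA on f(x) = 4*x^2 + 5*x + 1.98*|x|
L = 8, alpha = 0.0713
Iteration 1: beta = 0.0, y = -3.4416 + 0.0*(-3.4416 + 3.4416) = -3.4416
  grad(y) = -22.5328, v = y - alpha*grad = -1.835
  prox(v) = soft_thresh(-1.835, 0.1412) = -1.6938
Iteration 2: beta = 0.3333, y = -1.6938 + 0.3333*(-1.6938 + 3.4416) = -1.1112
  grad(y) = -3.89, v = y - alpha*grad = -0.8339
  prox(v) = soft_thresh(-0.8339, 0.1412) = -0.6927
Iteration 3: beta = 0.5, y = -0.6927 + 0.5*(-0.6927 + 1.6938) = -0.1922
  grad(y) = 3.4627, v = y - alpha*grad = -0.4391
  prox(v) = soft_thresh(-0.4391, 0.1412) = -0.2979
Iteration 4: beta = 0.6, y = -0.2979 + 0.6*(-0.2979 + 0.6927) = -0.061
  grad(y) = 4.5122, v = y - alpha*grad = -0.3827
  prox(v) = soft_thresh(-0.3827, 0.1412) = -0.2415
f(x_4) = 4*(-0.2415)^2 + 5*(-0.2415) + 1.98*|-0.2415| = -0.4961


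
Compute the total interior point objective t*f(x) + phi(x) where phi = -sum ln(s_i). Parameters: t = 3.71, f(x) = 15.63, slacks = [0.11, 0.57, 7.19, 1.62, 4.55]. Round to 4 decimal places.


Step 1: Compute log-barrier.
ln values: [-2.2073, -0.5621, 1.9727, 0.4824, 1.5151]
phi = -(-2.2073 - 0.5621 + 1.9727 + 0.4824 + 1.5151) = -1.2009
Step 2: Compute augmented objective.
t*f(x) = 3.71*15.63 = 57.9873
Total = 57.9873 - 1.2009 = 56.7864


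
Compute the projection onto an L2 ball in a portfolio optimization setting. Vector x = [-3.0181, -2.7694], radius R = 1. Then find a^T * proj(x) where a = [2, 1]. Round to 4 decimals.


Step 1: Compute ||x|| (intermediates to 6 decimals).
||x|| = sqrt((-3.0181)^2 + (-2.7694)^2) = 4.096157
Step 2: Project.
Since ||x|| > R, scale = R/||x|| = 1/4.096157 = 0.244131, proj(x) = scale * x
proj(x) = [-0.736812, -0.676096]
Step 3: Dot product.
a^T * proj(x) = 2*(-0.736812) + 1*(-0.676096) = -2.1497


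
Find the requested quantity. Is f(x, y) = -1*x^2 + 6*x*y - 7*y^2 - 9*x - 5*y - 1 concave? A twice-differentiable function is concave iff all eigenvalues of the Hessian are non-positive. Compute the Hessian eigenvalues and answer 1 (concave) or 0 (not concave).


The Hessian of f(x,y) = -1*x^2 + 6*x*y - 7*y^2 - 9*x - 5*y - 1 is:
H = [[-2, 6], [6, -14]]
Trace = -2 - 14 = -16
Determinant = -2*-14 - (6)^2 = -8
Discriminant = (-16)^2 - 4*-8 = 288.0
Eigenvalues: lambda_1 = -16.4853, lambda_2 = 0.4853
The function is not concave.

0


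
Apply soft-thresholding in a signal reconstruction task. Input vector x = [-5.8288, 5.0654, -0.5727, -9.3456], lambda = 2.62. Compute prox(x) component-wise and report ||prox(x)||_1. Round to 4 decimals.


Soft-thresholding with lambda = 2.62:
prox(-5.8288) = sign(-5.8288)*max(|-5.8288| - 2.62, 0) = -3.2088
prox(5.0654) = sign(5.0654)*max(|5.0654| - 2.62, 0) = 2.4454
prox(-0.5727) = sign(-0.5727)*max(|-0.5727| - 2.62, 0) = 0.0
prox(-9.3456) = sign(-9.3456)*max(|-9.3456| - 2.62, 0) = -6.7256
prox(x) = [-3.2088, 2.4454, 0.0, -6.7256]
||prox(x)||_1 = 3.2088 + 2.4454 + 0.0 + 6.7256 = 12.3798


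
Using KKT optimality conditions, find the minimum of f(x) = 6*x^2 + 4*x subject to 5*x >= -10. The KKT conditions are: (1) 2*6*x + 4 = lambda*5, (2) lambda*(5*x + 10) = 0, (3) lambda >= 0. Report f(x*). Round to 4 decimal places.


Step 1: Try lambda = 0 (constraint inactive).
Stationarity: 2*6*x + 4 = 0
x* = -4/(2*6) = -1/3 = -0.3333 (rounded; the exact value -1/3 is used below)
Check constraint: 5*-0.3333 = -1.6665 >= -10 -- satisfied.
Step 2: Compute optimal value.
f(x*) = 6*(-1/3)^2 + 4*(-1/3) = -0.6667


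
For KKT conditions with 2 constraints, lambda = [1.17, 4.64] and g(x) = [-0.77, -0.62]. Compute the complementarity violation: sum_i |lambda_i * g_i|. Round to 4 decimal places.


KKT complementary slackness check:
lambda_1 * g_1 = 1.17 * -0.77 = -0.9009
lambda_2 * g_2 = 4.64 * -0.62 = -2.8768
Total violation = 0.9009 + 2.8768 = 3.7777


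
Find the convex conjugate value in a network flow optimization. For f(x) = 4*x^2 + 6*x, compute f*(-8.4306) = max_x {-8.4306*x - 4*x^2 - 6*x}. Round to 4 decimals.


f*(y) = sup_x {y*x - a*x^2 - b*x} = sup_x {(y-b)*x - a*x^2}
FOC: (y - b) - 2a*x = 0 => x* = (y - b)/(2a)
x* = (-8.4306 - 6)/(2*4) = -1.8038
f*(-8.4306) = (y-b)^2/(4a) = (-8.4306 - 6)^2/(4*4)
= 208.2422/16 = 13.0151


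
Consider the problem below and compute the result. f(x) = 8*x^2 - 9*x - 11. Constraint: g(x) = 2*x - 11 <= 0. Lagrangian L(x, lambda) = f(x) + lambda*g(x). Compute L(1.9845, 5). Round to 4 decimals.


Step 1: Evaluate f(x).
f(1.9845) = 8*1.9845^2 - 9*1.9845 - 11 = 2.6454
Step 2: Evaluate g(x).
g(1.9845) = 2*1.9845 - 11 = -7.031
Step 3: Compute Lagrangian.
L = 2.6454 + 5*-7.031 = -32.5096


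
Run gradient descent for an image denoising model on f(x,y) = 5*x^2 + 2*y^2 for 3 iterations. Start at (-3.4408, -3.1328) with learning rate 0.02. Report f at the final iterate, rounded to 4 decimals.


Gradient descent on f(x,y) = 5*x^2 + 2*y^2.
Starting point: (-3.4408, -3.1328), alpha = 0.02
Step 1: grad_x = 2*5*-3.4408 = -34.408, grad_y = 2*2*-3.1328 = -12.5312
  x_1 = -3.4408 - 0.02*-34.408 = -2.7526
  y_1 = -3.1328 - 0.02*-12.5312 = -2.8822
Step 2: grad_x = 2*5*-2.7526 = -27.5264, grad_y = 2*2*-2.8822 = -11.5287
  x_2 = -2.7526 - 0.02*-27.5264 = -2.2021
  y_2 = -2.8822 - 0.02*-11.5287 = -2.6516
Step 3: grad_x = 2*5*-2.2021 = -22.0211, grad_y = 2*2*-2.6516 = -10.6064
  x_3 = -2.2021 - 0.02*-22.0211 = -1.7617
  y_3 = -2.6516 - 0.02*-10.6064 = -2.4395
f(-1.7617, -2.4395) = 5*(-1.7617)^2 + 2*(-2.4395)^2 = 27.4198


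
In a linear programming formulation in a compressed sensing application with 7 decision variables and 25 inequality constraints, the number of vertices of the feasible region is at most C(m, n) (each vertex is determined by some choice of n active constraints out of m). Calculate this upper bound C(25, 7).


Each vertex corresponds to some choice of n active constraints out of m, so the number of vertices is at most C(m, n) = m! / (n!(m-n)!).
m = 25, n = 7
Numerator: 25 * 24 * 23 * 22 * 21 * 20 * 19
Denominator: 7! = 5040
C(25, 7) = 480700


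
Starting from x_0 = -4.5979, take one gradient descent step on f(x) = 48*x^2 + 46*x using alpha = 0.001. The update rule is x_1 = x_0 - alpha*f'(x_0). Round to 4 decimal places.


We compute the gradient at x_0 and apply the update.
f'(x) = 96*x + 46
f'(-4.5979) = 96*-4.5979 + 46 = -395.3984
x_1 = -4.5979 - 0.001*-395.3984 = -4.2025


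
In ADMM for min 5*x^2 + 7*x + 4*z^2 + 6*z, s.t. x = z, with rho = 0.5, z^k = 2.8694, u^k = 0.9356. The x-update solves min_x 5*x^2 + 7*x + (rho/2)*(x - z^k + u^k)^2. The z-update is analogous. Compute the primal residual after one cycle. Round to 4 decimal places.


ADMM iteration with rho = 0.5, z^k = 2.8694, u^k = 0.9356
Step 1: x-update.
Minimize 5*x^2 + 7*x + (0.5/2)*(x - 2.8694 + 0.9356)^2
FOC: (2*5 + 0.5)*x = -7 + 0.5*(2.8694 - 0.9356)
x^{k+1} = -0.5746
Step 2: z-update.
Minimize 4*z^2 + 6*z + (0.5/2)*(-0.5746 - z + 0.9356)^2
FOC: (2*4 + 0.5)*z = -6 + 0.5*(-0.5746 + 0.9356)
z^{k+1} = -0.6846
Step 3: u-update.
u^{k+1} = 0.9356 - 0.5746 + 0.6846 = 1.0457
Step 4: Primal residual = |-0.5746 + 0.6846| = 0.1101


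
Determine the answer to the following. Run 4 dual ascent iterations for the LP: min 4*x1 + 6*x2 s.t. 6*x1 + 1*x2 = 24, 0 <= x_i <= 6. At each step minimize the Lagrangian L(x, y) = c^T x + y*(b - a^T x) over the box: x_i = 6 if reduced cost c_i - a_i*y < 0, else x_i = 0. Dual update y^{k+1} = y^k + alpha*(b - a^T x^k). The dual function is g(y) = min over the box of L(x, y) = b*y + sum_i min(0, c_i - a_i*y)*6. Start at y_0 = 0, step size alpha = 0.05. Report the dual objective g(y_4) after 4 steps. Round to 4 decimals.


Dual ascent for LP: min 4*x1 + 6*x2, 6*x1 + 1*x2 = 24, 0 <= x_i <= 6
Step 1: y^k = 0.0, reduced costs: (4.0, 6.0)
  x^k = (0.0, 0.0), subgradient = b - a^T x = 24.0
  y^{k+1} = 0.0 + 0.05*24.0 = 1.2
Step 2: y^k = 1.2, reduced costs: (-3.2, 4.8)
  x^k = (6.0, 0.0), subgradient = b - a^T x = -12.0
  y^{k+1} = 1.2 + 0.05*-12.0 = 0.6
Step 3: y^k = 0.6, reduced costs: (0.4, 5.4)
  x^k = (0.0, 0.0), subgradient = b - a^T x = 24.0
  y^{k+1} = 0.6 + 0.05*24.0 = 1.8
Step 4: y^k = 1.8, reduced costs: (-6.8, 4.2)
  x^k = (6.0, 0.0), subgradient = b - a^T x = -12.0
  y^{k+1} = 1.8 + 0.05*-12.0 = 1.2
Dual objective at y_4 = 1.2: reduced costs (-3.2, 4.8), box minimizer x = (6.0, 0.0)
g(y_4) = b*y + (c1 - a1*y)*x1 + (c2 - a2*y)*x2 = 24*1.2 + (-3.2)*6.0 + 4.8*0.0 = 28.8 - 19.2 + 0.0 = 9.6


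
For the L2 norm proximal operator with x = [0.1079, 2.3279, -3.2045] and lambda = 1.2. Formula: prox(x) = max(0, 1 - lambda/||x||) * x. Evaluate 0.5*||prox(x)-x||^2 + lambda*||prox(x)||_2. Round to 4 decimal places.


Step 1: Compute ||x||.
||x|| = 3.9623
Step 2: Compute scaling factor.
scale = max(0, 1 - 1.2/3.9623) = 0.6971
Step 3: prox(x) = [0.0752, 1.6229, -2.234]
||prox(x)|| = 2.7623
Step 4: Proximal objective.
0.5*||prox-x||^2 = 0.72
lambda*||prox|| = 3.3148
Total = 4.0347


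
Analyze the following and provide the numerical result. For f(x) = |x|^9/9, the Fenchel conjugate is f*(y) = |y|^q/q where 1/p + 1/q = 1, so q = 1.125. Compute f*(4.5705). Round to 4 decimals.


The conjugate exponent q satisfies 1/p + 1/q = 1.
p = 9, so q = 9/(9 - 1) = 1.125
|y|^q = 4.5705^1.125 = 5.5266
f*(4.5705) = 5.5266 / 1.125 = 4.9125


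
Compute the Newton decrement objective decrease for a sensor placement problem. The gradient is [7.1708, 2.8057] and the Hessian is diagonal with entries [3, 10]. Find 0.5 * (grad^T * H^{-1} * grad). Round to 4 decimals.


Step 1: H is diagonal, so H^(-1) * g = [2.3903, 0.2806].
Step 2: g^T H^(-1) g = sum_i g_i^2 / H_ii
  = (7.1708)^2/3 + (2.8057)^2/10
  = 17.1401 + 0.7872 = 17.9273
Step 3: Objective decrease = 0.5 * g^T H^(-1) g = 8.9637


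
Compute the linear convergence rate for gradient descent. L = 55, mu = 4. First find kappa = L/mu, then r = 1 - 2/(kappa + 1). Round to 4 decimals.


Step 1: Compute the condition number.
kappa = L/mu = 55/4 = 13.75
Step 2: Compute the convergence rate.
r = 1 - 2/(kappa + 1) = 1 - 2*mu/(L + mu) = (L - mu)/(L + mu) = 51/59 = 0.8644


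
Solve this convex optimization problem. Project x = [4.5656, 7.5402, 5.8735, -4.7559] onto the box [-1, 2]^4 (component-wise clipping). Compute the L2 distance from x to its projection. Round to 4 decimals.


Project each component onto [-1, 2].
clip(4.5656) = 2.0, clip(7.5402) = 2.0, clip(5.8735) = 2.0, clip(-4.7559) = -1.0
Projection = [2.0, 2.0, 2.0, -1.0]
Squared diffs: [6.5823, 30.6938, 15.004, 14.1068]
Distance = sqrt(66.3869) = 8.1478


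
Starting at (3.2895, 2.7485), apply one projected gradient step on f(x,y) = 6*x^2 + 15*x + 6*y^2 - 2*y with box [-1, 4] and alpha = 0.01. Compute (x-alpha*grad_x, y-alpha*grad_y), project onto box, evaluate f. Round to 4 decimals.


Step 1: Compute gradient at (3.2895, 2.7485).
grad_x = 2*6*3.2895 + 15 = 54.474
grad_y = 2*6*2.7485 - 2 = 30.982
Step 2: Gradient step.
x_raw = 3.2895 - 0.01*54.474 = 2.7448
y_raw = 2.7485 - 0.01*30.982 = 2.4387
Step 3: Project onto [-1, 4].
x_proj = clip(2.7448) = 2.7448
y_proj = clip(2.4387) = 2.4387
Step 4: Evaluate f.
f(2.7448, 2.4387) = 117.1792


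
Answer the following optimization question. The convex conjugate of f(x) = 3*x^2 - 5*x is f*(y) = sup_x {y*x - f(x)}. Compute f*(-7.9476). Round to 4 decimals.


f*(y) = sup_x {y*x - a*x^2 - b*x} = sup_x {(y-b)*x - a*x^2}
FOC: (y - b) - 2a*x = 0 => x* = (y - b)/(2a)
x* = (-7.9476 + 5)/(2*3) = -0.4913
f*(-7.9476) = (y-b)^2/(4a) = (-7.9476 + 5)^2/(4*3)
= 8.6883/12 = 0.724


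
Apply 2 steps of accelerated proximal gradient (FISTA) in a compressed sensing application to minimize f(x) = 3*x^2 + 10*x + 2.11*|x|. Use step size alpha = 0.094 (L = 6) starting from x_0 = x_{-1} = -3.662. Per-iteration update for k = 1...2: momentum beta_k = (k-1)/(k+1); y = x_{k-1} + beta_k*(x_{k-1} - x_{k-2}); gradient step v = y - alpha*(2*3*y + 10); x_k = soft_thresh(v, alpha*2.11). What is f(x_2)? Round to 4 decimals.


FISTA on f(x) = 3*x^2 + 10*x + 2.11*|x|
L = 6, alpha = 0.094
Iteration 1: beta = 0.0, y = -3.662 + 0.0*(-3.662 + 3.662) = -3.662
  grad(y) = -11.972, v = y - alpha*grad = -2.5366
  prox(v) = soft_thresh(-2.5366, 0.1983) = -2.3383
Iteration 2: beta = 0.3333, y = -2.3383 + 0.3333*(-2.3383 + 3.662) = -1.8971
  grad(y) = -1.3823, v = y - alpha*grad = -1.7671
  prox(v) = soft_thresh(-1.7671, 0.1983) = -1.5688
f(x_2) = 3*(-1.5688)^2 + 10*(-1.5688) + 2.11*|-1.5688| = -4.9945


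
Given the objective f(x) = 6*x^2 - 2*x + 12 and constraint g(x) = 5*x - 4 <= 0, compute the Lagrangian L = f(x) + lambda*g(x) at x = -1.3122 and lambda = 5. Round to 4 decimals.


Step 1: Evaluate f(x).
f(-1.3122) = 6*(-1.3122)^2 - 2*(-1.3122) + 12 = 24.9556
Step 2: Evaluate g(x).
g(-1.3122) = 5*-1.3122 - 4 = -10.561
Step 3: Compute Lagrangian.
L = 24.9556 + 5*-10.561 = -27.8494


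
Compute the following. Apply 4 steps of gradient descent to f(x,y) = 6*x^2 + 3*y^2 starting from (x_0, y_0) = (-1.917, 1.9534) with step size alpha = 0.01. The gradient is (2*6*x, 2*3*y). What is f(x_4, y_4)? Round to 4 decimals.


Gradient descent on f(x,y) = 6*x^2 + 3*y^2.
Starting point: (-1.917, 1.9534), alpha = 0.01
Step 1: grad_x = 2*6*-1.917 = -23.004, grad_y = 2*3*1.9534 = 11.7204
  x_1 = -1.917 - 0.01*-23.004 = -1.687
  y_1 = 1.9534 - 0.01*11.7204 = 1.8362
Step 2: grad_x = 2*6*-1.687 = -20.2435, grad_y = 2*3*1.8362 = 11.0172
  x_2 = -1.687 - 0.01*-20.2435 = -1.4845
  y_2 = 1.8362 - 0.01*11.0172 = 1.726
Step 3: grad_x = 2*6*-1.4845 = -17.8143, grad_y = 2*3*1.726 = 10.3561
  x_3 = -1.4845 - 0.01*-17.8143 = -1.3064
  y_3 = 1.726 - 0.01*10.3561 = 1.6225
Step 4: grad_x = 2*6*-1.3064 = -15.6766, grad_y = 2*3*1.6225 = 9.7348
  x_4 = -1.3064 - 0.01*-15.6766 = -1.1496
  y_4 = 1.6225 - 0.01*9.7348 = 1.5251
f(-1.1496, 1.5251) = 6*(-1.1496)^2 + 3*1.5251^2 = 14.9076


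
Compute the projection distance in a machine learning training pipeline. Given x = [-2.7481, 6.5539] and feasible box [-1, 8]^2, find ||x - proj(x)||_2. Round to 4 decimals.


Project each component onto [-1, 8].
clip(-2.7481) = -1.0, clip(6.5539) = 6.5539
Projection = [-1.0, 6.5539]
Squared diffs: [3.0559, 0.0]
Distance = sqrt(3.0559) = 1.7481


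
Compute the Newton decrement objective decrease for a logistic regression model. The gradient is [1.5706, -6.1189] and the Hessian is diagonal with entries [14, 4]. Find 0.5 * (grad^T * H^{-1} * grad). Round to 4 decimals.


Step 1: H is diagonal, so H^(-1) * g = [0.1122, -1.5297].
Step 2: g^T H^(-1) g = sum_i g_i^2 / H_ii
  = (1.5706)^2/14 + (-6.1189)^2/4
  = 0.1762 + 9.3602 = 9.5364
Step 3: Objective decrease = 0.5 * g^T H^(-1) g = 4.7682


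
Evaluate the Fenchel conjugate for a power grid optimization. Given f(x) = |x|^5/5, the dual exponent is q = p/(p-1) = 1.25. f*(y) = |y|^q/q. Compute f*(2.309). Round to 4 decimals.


The conjugate exponent q satisfies 1/p + 1/q = 1.
p = 5, so q = 5/(5 - 1) = 1.25
|y|^q = 2.309^1.25 = 2.8463
f*(2.309) = 2.8463 / 1.25 = 2.277


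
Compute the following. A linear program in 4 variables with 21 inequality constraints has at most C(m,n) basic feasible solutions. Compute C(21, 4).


Each vertex corresponds to some choice of n active constraints out of m, so the number of vertices is at most C(m, n) = m! / (n!(m-n)!).
m = 21, n = 4
Numerator: 21 * 20 * 19 * 18
Denominator: 4! = 24
C(21, 4) = 5985


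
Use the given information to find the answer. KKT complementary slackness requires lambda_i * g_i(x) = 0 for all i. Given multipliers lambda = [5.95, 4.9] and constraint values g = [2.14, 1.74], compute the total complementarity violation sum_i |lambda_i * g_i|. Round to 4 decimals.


KKT complementary slackness check:
lambda_1 * g_1 = 5.95 * 2.14 = 12.733
lambda_2 * g_2 = 4.9 * 1.74 = 8.526
Total violation = 12.733 + 8.526 = 21.259


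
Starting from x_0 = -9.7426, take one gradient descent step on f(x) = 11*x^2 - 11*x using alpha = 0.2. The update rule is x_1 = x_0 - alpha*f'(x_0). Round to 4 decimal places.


We compute the gradient at x_0 and apply the update.
f'(x) = 22*x - 11
f'(-9.7426) = 22*-9.7426 - 11 = -225.3372
x_1 = -9.7426 - 0.2*-225.3372 = 35.3248


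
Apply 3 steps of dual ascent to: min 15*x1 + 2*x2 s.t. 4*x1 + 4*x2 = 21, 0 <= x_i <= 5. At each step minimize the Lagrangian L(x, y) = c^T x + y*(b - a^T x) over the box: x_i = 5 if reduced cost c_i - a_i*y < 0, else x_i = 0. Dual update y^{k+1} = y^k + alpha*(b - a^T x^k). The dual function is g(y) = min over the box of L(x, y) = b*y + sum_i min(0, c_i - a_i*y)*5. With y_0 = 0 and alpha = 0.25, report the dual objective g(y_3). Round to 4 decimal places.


Dual ascent for LP: min 15*x1 + 2*x2, 4*x1 + 4*x2 = 21, 0 <= x_i <= 5
Step 1: y^k = 0.0, reduced costs: (15.0, 2.0)
  x^k = (0.0, 0.0), subgradient = b - a^T x = 21.0
  y^{k+1} = 0.0 + 0.25*21.0 = 5.25
Step 2: y^k = 5.25, reduced costs: (-6.0, -19.0)
  x^k = (5.0, 5.0), subgradient = b - a^T x = -19.0
  y^{k+1} = 5.25 + 0.25*-19.0 = 0.5
Step 3: y^k = 0.5, reduced costs: (13.0, 0.0)
  x^k = (0.0, 0.0), subgradient = b - a^T x = 21.0
  y^{k+1} = 0.5 + 0.25*21.0 = 5.75
Dual objective at y_3 = 5.75: reduced costs (-8.0, -21.0), box minimizer x = (5.0, 5.0)
g(y_3) = b*y + (c1 - a1*y)*x1 + (c2 - a2*y)*x2 = 21*5.75 + (-8.0)*5.0 + (-21.0)*5.0 = 120.75 - 40.0 - 105.0 = -24.25


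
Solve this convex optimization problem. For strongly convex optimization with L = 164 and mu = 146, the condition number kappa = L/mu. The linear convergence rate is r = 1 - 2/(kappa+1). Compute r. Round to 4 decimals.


Step 1: Compute the condition number.
kappa = L/mu = 164/146 = 1.1233
Step 2: Compute the convergence rate.
r = 1 - 2/(kappa + 1) = 1 - 2*mu/(L + mu) = (L - mu)/(L + mu) = 18/310 = 0.0581


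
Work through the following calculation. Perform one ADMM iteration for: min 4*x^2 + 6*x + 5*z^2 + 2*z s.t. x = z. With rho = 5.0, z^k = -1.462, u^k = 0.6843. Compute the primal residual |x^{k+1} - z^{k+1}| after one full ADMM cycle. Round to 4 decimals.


ADMM iteration with rho = 5.0, z^k = -1.462, u^k = 0.6843
Step 1: x-update.
Minimize 4*x^2 + 6*x + (5.0/2)*(x + 1.462 + 0.6843)^2
FOC: (2*4 + 5.0)*x = -6 + 5.0*(-1.462 - 0.6843)
x^{k+1} = -1.287
Step 2: z-update.
Minimize 5*z^2 + 2*z + (5.0/2)*(-1.287 - z + 0.6843)^2
FOC: (2*5 + 5.0)*z = -2 + 5.0*(-1.287 + 0.6843)
z^{k+1} = -0.3342
Step 3: u-update.
u^{k+1} = 0.6843 - 1.287 + 0.3342 = -0.2685
Step 4: Primal residual = |-1.287 + 0.3342| = 0.9528


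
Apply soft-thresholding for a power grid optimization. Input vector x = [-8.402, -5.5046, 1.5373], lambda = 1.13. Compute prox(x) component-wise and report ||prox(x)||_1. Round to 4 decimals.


Soft-thresholding with lambda = 1.13:
prox(-8.402) = sign(-8.402)*max(|-8.402| - 1.13, 0) = -7.272
prox(-5.5046) = sign(-5.5046)*max(|-5.5046| - 1.13, 0) = -4.3746
prox(1.5373) = sign(1.5373)*max(|1.5373| - 1.13, 0) = 0.4073
prox(x) = [-7.272, -4.3746, 0.4073]
||prox(x)||_1 = 7.272 + 4.3746 + 0.4073 = 12.0539


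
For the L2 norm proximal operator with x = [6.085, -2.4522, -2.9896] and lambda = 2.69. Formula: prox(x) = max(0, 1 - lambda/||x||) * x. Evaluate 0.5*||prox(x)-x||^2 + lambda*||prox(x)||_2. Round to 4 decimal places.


Step 1: Compute ||x||.
||x|| = 7.2096
Step 2: Compute scaling factor.
scale = max(0, 1 - 2.69/7.2096) = 0.6269
Step 3: prox(x) = [3.8146, -1.5372, -1.8741]
||prox(x)|| = 4.5196
Step 4: Proximal objective.
0.5*||prox-x||^2 = 3.6181
lambda*||prox|| = 12.1577
Total = 15.7758


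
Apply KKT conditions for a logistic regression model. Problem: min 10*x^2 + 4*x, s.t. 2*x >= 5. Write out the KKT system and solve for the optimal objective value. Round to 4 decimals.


Step 1: Try lambda = 0 (constraint inactive).
x_unc = -4/(2*10) = -0.2
Check: 2*-0.2 = -0.4 < 5 -- violated!
Step 2: Constraint must be active: 2*x = 5
x* = 5/2 = 2.5
lambda = (2*10*2.5 + 4)/2 = 27.0
Step 3: Compute optimal value.
f(x*) = 10*2.5^2 + 4*2.5 = 72.5


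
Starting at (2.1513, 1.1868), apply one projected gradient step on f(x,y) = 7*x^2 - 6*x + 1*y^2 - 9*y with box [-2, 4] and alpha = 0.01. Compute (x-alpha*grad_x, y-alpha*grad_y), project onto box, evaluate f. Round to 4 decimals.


Step 1: Compute gradient at (2.1513, 1.1868).
grad_x = 2*7*2.1513 - 6 = 24.1182
grad_y = 2*1*1.1868 - 9 = -6.6264
Step 2: Gradient step.
x_raw = 2.1513 - 0.01*24.1182 = 1.9101
y_raw = 1.1868 - 0.01*-6.6264 = 1.2531
Step 3: Project onto [-2, 4].
x_proj = clip(1.9101) = 1.9101
y_proj = clip(1.2531) = 1.2531
Step 4: Evaluate f.
f(1.9101, 1.2531) = 4.3717


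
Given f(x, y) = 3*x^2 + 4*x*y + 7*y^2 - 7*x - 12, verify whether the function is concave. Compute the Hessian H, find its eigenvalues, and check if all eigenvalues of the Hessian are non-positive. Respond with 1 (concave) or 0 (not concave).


The Hessian of f(x,y) = 3*x^2 + 4*x*y + 7*y^2 - 7*x - 12 is:
H = [[6, 4], [4, 14]]
Trace = 6 + 14 = 20
Determinant = 6*14 - (4)^2 = 68
Discriminant = (20)^2 - 4*68 = 128.0
Eigenvalues: lambda_1 = 4.3431, lambda_2 = 15.6569
The function is not concave.

0


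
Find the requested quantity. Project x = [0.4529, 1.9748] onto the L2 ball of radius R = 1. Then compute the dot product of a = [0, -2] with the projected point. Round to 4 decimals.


Step 1: Compute ||x|| (intermediates to 6 decimals).
||x|| = sqrt(0.4529^2 + 1.9748^2) = 2.026068
Step 2: Project.
Since ||x|| > R, scale = R/||x|| = 1/2.026068 = 0.493567, proj(x) = scale * x
proj(x) = [0.223536, 0.974696]
Step 3: Dot product.
a^T * proj(x) = 0*0.223536 - 2*0.974696 = -1.9494


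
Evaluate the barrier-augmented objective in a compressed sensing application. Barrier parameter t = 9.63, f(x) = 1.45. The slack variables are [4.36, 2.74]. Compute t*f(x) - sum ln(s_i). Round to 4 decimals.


Step 1: Compute log-barrier.
ln values: [1.4725, 1.008]
phi = -(1.4725 + 1.008) = -2.4804
Step 2: Compute augmented objective.
t*f(x) = 9.63*1.45 = 13.9635
Total = 13.9635 - 2.4804 = 11.4831


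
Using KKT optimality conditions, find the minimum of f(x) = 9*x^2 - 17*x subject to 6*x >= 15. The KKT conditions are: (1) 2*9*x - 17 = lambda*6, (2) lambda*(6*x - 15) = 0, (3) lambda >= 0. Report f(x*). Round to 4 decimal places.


Step 1: Try lambda = 0 (constraint inactive).
x_unc = 17/(2*9) = 0.9444
Check: 6*0.9444 = 5.6664 < 15 -- violated!
Step 2: Constraint must be active: 6*x = 15
x* = 15/6 = 2.5
lambda = (2*9*2.5 - 17)/6 = 4.6667
Step 3: Compute optimal value.
f(x*) = 9*2.5^2 - 17*2.5 = 13.75


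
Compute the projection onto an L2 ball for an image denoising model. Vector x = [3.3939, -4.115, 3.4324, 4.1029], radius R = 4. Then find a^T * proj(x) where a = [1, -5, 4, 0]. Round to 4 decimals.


Step 1: Compute ||x|| (intermediates to 6 decimals).
||x|| = sqrt(3.3939^2 + (-4.115)^2 + 3.4324^2 + 4.1029^2) = 7.554266
Step 2: Project.
Since ||x|| > R, scale = R/||x|| = 4/7.554266 = 0.529502, proj(x) = scale * x
proj(x) = [1.797077, -2.178901, 1.817463, 2.172494]
Step 3: Dot product.
a^T * proj(x) = 1*1.797077 - 5*(-2.178901) + 4*1.817463 + 0*2.172494 = 19.9614


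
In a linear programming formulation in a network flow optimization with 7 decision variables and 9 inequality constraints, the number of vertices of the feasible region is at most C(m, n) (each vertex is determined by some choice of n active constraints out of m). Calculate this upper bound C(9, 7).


Each vertex corresponds to some choice of n active constraints out of m, so the number of vertices is at most C(m, n) = m! / (n!(m-n)!).
m = 9, n = 7
Numerator: 9 * 8 * 7 * 6 * 5 * 4 * 3
Denominator: 7! = 5040
C(9, 7) = 36


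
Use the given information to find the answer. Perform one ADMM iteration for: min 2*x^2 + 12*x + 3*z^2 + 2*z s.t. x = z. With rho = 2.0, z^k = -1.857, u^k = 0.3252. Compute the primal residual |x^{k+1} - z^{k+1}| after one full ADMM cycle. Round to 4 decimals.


ADMM iteration with rho = 2.0, z^k = -1.857, u^k = 0.3252
Step 1: x-update.
Minimize 2*x^2 + 12*x + (2.0/2)*(x + 1.857 + 0.3252)^2
FOC: (2*2 + 2.0)*x = -12 + 2.0*(-1.857 - 0.3252)
x^{k+1} = -2.7274
Step 2: z-update.
Minimize 3*z^2 + 2*z + (2.0/2)*(-2.7274 - z + 0.3252)^2
FOC: (2*3 + 2.0)*z = -2 + 2.0*(-2.7274 + 0.3252)
z^{k+1} = -0.8506
Step 3: u-update.
u^{k+1} = 0.3252 - 2.7274 + 0.8506 = -1.5517
Step 4: Primal residual = |-2.7274 + 0.8506| = 1.8769


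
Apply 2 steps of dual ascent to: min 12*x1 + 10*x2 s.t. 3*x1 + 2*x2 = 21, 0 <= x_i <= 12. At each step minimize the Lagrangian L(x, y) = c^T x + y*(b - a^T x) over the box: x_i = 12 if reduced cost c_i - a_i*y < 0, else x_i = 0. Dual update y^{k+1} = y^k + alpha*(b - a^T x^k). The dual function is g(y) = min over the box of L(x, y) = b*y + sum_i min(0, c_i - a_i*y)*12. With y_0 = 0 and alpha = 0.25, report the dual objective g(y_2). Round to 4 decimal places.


Dual ascent for LP: min 12*x1 + 10*x2, 3*x1 + 2*x2 = 21, 0 <= x_i <= 12
Step 1: y^k = 0.0, reduced costs: (12.0, 10.0)
  x^k = (0.0, 0.0), subgradient = b - a^T x = 21.0
  y^{k+1} = 0.0 + 0.25*21.0 = 5.25
Step 2: y^k = 5.25, reduced costs: (-3.75, -0.5)
  x^k = (12.0, 12.0), subgradient = b - a^T x = -39.0
  y^{k+1} = 5.25 + 0.25*-39.0 = -4.5
Dual objective at y_2 = -4.5: reduced costs (25.5, 19.0), box minimizer x = (0.0, 0.0)
g(y_2) = b*y + (c1 - a1*y)*x1 + (c2 - a2*y)*x2 = 21*(-4.5) + 25.5*0.0 + 19.0*0.0 = -94.5 + 0.0 + 0.0 = -94.5


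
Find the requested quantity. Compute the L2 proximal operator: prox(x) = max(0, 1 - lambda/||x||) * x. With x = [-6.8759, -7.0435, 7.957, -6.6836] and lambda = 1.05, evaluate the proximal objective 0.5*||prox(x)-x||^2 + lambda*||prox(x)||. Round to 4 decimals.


Step 1: Compute ||x||.
||x|| = 14.3134
Step 2: Compute scaling factor.
scale = max(0, 1 - 1.05/14.3134) = 0.9266
Step 3: prox(x) = [-6.3715, -6.5268, 7.3733, -6.1933]
||prox(x)|| = 13.2634
Step 4: Proximal objective.
0.5*||prox-x||^2 = 0.5513
lambda*||prox|| = 13.9266
Total = 14.4778


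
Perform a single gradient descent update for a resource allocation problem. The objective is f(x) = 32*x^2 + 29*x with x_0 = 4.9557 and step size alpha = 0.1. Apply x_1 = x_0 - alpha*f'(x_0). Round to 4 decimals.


We compute the gradient at x_0 and apply the update.
f'(x) = 64*x + 29
f'(4.9557) = 64*4.9557 + 29 = 346.1648
x_1 = 4.9557 - 0.1*346.1648 = -29.6608


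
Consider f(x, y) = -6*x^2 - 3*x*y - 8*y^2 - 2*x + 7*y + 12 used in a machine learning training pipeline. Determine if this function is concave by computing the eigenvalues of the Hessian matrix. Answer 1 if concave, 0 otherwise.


The Hessian of f(x,y) = -6*x^2 - 3*x*y - 8*y^2 - 2*x + 7*y + 12 is:
H = [[-12, -3], [-3, -16]]
Trace = -12 - 16 = -28
Determinant = -12*-16 - (-3)^2 = 183
Discriminant = (-28)^2 - 4*183 = 52.0
Eigenvalues: lambda_1 = -17.6056, lambda_2 = -10.3944
The function is concave.

1


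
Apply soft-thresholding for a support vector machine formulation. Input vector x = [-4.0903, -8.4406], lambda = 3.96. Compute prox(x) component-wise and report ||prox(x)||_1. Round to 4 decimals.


Soft-thresholding with lambda = 3.96:
prox(-4.0903) = sign(-4.0903)*max(|-4.0903| - 3.96, 0) = -0.1303
prox(-8.4406) = sign(-8.4406)*max(|-8.4406| - 3.96, 0) = -4.4806
prox(x) = [-0.1303, -4.4806]
||prox(x)||_1 = 0.1303 + 4.4806 = 4.6109


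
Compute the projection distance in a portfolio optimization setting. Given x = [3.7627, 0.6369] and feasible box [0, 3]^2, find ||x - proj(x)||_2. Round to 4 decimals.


Project each component onto [0, 3].
clip(3.7627) = 3.0, clip(0.6369) = 0.6369
Projection = [3.0, 0.6369]
Squared diffs: [0.5817, 0.0]
Distance = sqrt(0.5817) = 0.7627


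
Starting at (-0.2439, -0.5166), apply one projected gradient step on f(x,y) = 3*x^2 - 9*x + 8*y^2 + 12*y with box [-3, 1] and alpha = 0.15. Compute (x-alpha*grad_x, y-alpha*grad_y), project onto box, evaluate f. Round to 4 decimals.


Step 1: Compute gradient at (-0.2439, -0.5166).
grad_x = 2*3*-0.2439 - 9 = -10.4634
grad_y = 2*8*-0.5166 + 12 = 3.7344
Step 2: Gradient step.
x_raw = -0.2439 - 0.15*-10.4634 = 1.3256
y_raw = -0.5166 - 0.15*3.7344 = -1.0768
Step 3: Project onto [-3, 1].
x_proj = clip(1.3256) = 1.0
y_proj = clip(-1.0768) = -1.0768
Step 4: Evaluate f.
f(1.0, -1.0768) = -9.6458


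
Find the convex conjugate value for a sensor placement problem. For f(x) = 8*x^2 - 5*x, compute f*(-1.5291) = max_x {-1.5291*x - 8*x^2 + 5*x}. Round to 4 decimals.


f*(y) = sup_x {y*x - a*x^2 - b*x} = sup_x {(y-b)*x - a*x^2}
FOC: (y - b) - 2a*x = 0 => x* = (y - b)/(2a)
x* = (-1.5291 + 5)/(2*8) = 0.2169
f*(-1.5291) = (y-b)^2/(4a) = (-1.5291 + 5)^2/(4*8)
= 12.0471/32 = 0.3765


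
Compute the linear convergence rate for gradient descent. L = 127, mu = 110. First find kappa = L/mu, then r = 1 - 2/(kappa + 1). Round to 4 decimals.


Step 1: Compute the condition number.
kappa = L/mu = 127/110 = 1.1545
Step 2: Compute the convergence rate.
r = 1 - 2/(kappa + 1) = 1 - 2*mu/(L + mu) = (L - mu)/(L + mu) = 17/237 = 0.0717


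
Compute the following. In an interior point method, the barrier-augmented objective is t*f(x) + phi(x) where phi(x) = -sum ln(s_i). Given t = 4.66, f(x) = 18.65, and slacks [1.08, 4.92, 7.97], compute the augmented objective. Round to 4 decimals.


Step 1: Compute log-barrier.
ln values: [0.077, 1.5933, 2.0757]
phi = -(0.077 + 1.5933 + 2.0757) = -3.746
Step 2: Compute augmented objective.
t*f(x) = 4.66*18.65 = 86.909
Total = 86.909 - 3.746 = 83.163


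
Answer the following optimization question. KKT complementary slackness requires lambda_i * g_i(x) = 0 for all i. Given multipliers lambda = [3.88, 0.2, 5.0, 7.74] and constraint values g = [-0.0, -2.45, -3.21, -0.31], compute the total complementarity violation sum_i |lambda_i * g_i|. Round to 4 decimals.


KKT complementary slackness check:
lambda_1 * g_1 = 3.88 * -0.0 = -0.0
lambda_2 * g_2 = 0.2 * -2.45 = -0.49
lambda_3 * g_3 = 5.0 * -3.21 = -16.05
lambda_4 * g_4 = 7.74 * -0.31 = -2.3994
Total violation = 0.0 + 0.49 + 16.05 + 2.3994 = 18.9394


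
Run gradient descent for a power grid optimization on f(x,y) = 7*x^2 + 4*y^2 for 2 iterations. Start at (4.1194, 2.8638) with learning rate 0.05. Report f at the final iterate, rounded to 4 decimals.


Gradient descent on f(x,y) = 7*x^2 + 4*y^2.
Starting point: (4.1194, 2.8638), alpha = 0.05
Step 1: grad_x = 2*7*4.1194 = 57.6716, grad_y = 2*4*2.8638 = 22.9104
  x_1 = 4.1194 - 0.05*57.6716 = 1.2358
  y_1 = 2.8638 - 0.05*22.9104 = 1.7183
Step 2: grad_x = 2*7*1.2358 = 17.3015, grad_y = 2*4*1.7183 = 13.7462
  x_2 = 1.2358 - 0.05*17.3015 = 0.3707
  y_2 = 1.7183 - 0.05*13.7462 = 1.031
f(0.3707, 1.031) = 7*0.3707^2 + 4*1.031^2 = 5.2137


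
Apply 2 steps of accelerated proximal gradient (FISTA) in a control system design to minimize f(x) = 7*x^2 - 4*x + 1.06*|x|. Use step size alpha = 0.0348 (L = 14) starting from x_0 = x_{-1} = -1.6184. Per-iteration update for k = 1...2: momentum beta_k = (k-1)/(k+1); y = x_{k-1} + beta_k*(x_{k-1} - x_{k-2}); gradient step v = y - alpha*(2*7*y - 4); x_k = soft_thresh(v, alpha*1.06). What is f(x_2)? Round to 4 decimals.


FISTA on f(x) = 7*x^2 - 4*x + 1.06*|x|
L = 14, alpha = 0.0348
Iteration 1: beta = 0.0, y = -1.6184 + 0.0*(-1.6184 + 1.6184) = -1.6184
  grad(y) = -26.6576, v = y - alpha*grad = -0.6907
  prox(v) = soft_thresh(-0.6907, 0.0369) = -0.6538
Iteration 2: beta = 0.3333, y = -0.6538 + 0.3333*(-0.6538 + 1.6184) = -0.3323
  grad(y) = -8.6522, v = y - alpha*grad = -0.0312
  prox(v) = soft_thresh(-0.0312, 0.0369) = 0.0
f(x_2) = 7*0.0^2 - 4*0.0 + 1.06*|0.0| = 0.0


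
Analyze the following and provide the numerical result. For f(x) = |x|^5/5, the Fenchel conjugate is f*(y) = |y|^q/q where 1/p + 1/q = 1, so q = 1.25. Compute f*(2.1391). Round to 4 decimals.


The conjugate exponent q satisfies 1/p + 1/q = 1.
p = 5, so q = 5/(5 - 1) = 1.25
|y|^q = 2.1391^1.25 = 2.587
f*(2.1391) = 2.587 / 1.25 = 2.0696


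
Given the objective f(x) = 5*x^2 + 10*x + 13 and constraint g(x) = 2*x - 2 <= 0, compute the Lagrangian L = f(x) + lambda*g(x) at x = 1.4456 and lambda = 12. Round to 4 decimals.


Step 1: Evaluate f(x).
f(1.4456) = 5*1.4456^2 + 10*1.4456 + 13 = 37.9048
Step 2: Evaluate g(x).
g(1.4456) = 2*1.4456 - 2 = 0.8912
Step 3: Compute Lagrangian.
L = 37.9048 + 12*0.8912 = 48.5992


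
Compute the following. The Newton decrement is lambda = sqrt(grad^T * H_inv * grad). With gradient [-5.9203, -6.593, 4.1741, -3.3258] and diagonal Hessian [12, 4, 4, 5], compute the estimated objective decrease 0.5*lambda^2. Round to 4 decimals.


Step 1: H is diagonal, so H^(-1) * g = [-0.4934, -1.6483, 1.0435, -0.6652].
Step 2: g^T H^(-1) g = sum_i g_i^2 / H_ii
  = (-5.9203)^2/12 + (-6.593)^2/4 + (4.1741)^2/4 + (-3.3258)^2/5
  = 2.9208 + 10.8669 + 4.3558 + 2.2122 = 20.3557
Step 3: Objective decrease = 0.5 * g^T H^(-1) g = 10.1779


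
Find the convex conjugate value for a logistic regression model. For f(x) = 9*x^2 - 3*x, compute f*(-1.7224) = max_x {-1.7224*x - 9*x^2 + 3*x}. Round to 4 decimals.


f*(y) = sup_x {y*x - a*x^2 - b*x} = sup_x {(y-b)*x - a*x^2}
FOC: (y - b) - 2a*x = 0 => x* = (y - b)/(2a)
x* = (-1.7224 + 3)/(2*9) = 0.071
f*(-1.7224) = (y-b)^2/(4a) = (-1.7224 + 3)^2/(4*9)
= 1.6323/36 = 0.0453


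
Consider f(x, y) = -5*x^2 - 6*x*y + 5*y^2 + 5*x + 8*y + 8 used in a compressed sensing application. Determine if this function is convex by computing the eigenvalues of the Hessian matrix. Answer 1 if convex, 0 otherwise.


The Hessian of f(x,y) = -5*x^2 - 6*x*y + 5*y^2 + 5*x + 8*y + 8 is:
H = [[-10, -6], [-6, 10]]
Trace = -10 + 10 = 0
Determinant = -10*10 - (-6)^2 = -136
Discriminant = (0)^2 - 4*-136 = 544.0
Eigenvalues: lambda_1 = -11.6619, lambda_2 = 11.6619
The function is not convex.

0


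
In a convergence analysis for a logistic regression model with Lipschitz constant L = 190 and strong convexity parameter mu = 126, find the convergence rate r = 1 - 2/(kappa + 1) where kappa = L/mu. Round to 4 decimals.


Step 1: Compute the condition number.
kappa = L/mu = 190/126 = 1.5079
Step 2: Compute the convergence rate.
r = 1 - 2/(kappa + 1) = 1 - 2*mu/(L + mu) = (L - mu)/(L + mu) = 64/316 = 0.2025


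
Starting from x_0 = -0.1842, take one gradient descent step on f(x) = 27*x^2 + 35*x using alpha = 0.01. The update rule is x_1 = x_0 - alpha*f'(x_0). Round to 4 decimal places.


We compute the gradient at x_0 and apply the update.
f'(x) = 54*x + 35
f'(-0.1842) = 54*-0.1842 + 35 = 25.0532
x_1 = -0.1842 - 0.01*25.0532 = -0.4347


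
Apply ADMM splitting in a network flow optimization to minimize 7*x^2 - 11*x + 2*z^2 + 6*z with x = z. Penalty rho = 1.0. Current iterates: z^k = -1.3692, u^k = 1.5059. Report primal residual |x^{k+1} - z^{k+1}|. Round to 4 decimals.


ADMM iteration with rho = 1.0, z^k = -1.3692, u^k = 1.5059
Step 1: x-update.
Minimize 7*x^2 - 11*x + (1.0/2)*(x + 1.3692 + 1.5059)^2
FOC: (2*7 + 1.0)*x = 11 + 1.0*(-1.3692 - 1.5059)
x^{k+1} = 0.5417
Step 2: z-update.
Minimize 2*z^2 + 6*z + (1.0/2)*(0.5417 - z + 1.5059)^2
FOC: (2*2 + 1.0)*z = -6 + 1.0*(0.5417 + 1.5059)
z^{k+1} = -0.7905
Step 3: u-update.
u^{k+1} = 1.5059 + 0.5417 + 0.7905 = 2.838
Step 4: Primal residual = |0.5417 + 0.7905| = 1.3321


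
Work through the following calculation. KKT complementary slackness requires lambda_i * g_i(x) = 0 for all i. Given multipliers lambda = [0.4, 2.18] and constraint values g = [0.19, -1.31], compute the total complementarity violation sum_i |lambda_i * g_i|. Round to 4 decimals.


KKT complementary slackness check:
lambda_1 * g_1 = 0.4 * 0.19 = 0.076
lambda_2 * g_2 = 2.18 * -1.31 = -2.8558
Total violation = 0.076 + 2.8558 = 2.9318


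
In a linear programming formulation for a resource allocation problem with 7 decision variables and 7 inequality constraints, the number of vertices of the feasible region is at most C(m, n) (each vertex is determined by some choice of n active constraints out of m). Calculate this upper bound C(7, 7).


Each vertex corresponds to some choice of n active constraints out of m, so the number of vertices is at most C(m, n) = m! / (n!(m-n)!).
m = 7, n = 7
Numerator: 7 * 6 * 5 * 4 * 3 * 2 * 1
Denominator: 7! = 5040
C(7, 7) = 1


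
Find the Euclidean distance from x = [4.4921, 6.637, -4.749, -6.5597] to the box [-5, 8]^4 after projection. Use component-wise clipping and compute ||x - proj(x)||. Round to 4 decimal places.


Project each component onto [-5, 8].
clip(4.4921) = 4.4921, clip(6.637) = 6.637, clip(-4.749) = -4.749, clip(-6.5597) = -5.0
Projection = [4.4921, 6.637, -4.749, -5.0]
Squared diffs: [0.0, 0.0, 0.0, 2.4327]
Distance = sqrt(2.4327) = 1.5597


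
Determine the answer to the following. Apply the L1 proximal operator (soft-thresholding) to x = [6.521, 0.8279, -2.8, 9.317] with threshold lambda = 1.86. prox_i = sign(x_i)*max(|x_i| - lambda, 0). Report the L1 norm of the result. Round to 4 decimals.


Soft-thresholding with lambda = 1.86:
prox(6.521) = sign(6.521)*max(|6.521| - 1.86, 0) = 4.661
prox(0.8279) = sign(0.8279)*max(|0.8279| - 1.86, 0) = 0.0
prox(-2.8) = sign(-2.8)*max(|-2.8| - 1.86, 0) = -0.94
prox(9.317) = sign(9.317)*max(|9.317| - 1.86, 0) = 7.457
prox(x) = [4.661, 0.0, -0.94, 7.457]
||prox(x)||_1 = 4.661 + 0.0 + 0.94 + 7.457 = 13.058


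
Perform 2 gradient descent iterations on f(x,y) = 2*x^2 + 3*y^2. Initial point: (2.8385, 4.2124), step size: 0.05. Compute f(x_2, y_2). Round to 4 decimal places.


Gradient descent on f(x,y) = 2*x^2 + 3*y^2.
Starting point: (2.8385, 4.2124), alpha = 0.05
Step 1: grad_x = 2*2*2.8385 = 11.354, grad_y = 2*3*4.2124 = 25.2744
  x_1 = 2.8385 - 0.05*11.354 = 2.2708
  y_1 = 4.2124 - 0.05*25.2744 = 2.9487
Step 2: grad_x = 2*2*2.2708 = 9.0832, grad_y = 2*3*2.9487 = 17.6921
  x_2 = 2.2708 - 0.05*9.0832 = 1.8166
  y_2 = 2.9487 - 0.05*17.6921 = 2.0641
f(1.8166, 2.0641) = 2*1.8166^2 + 3*2.0641^2 = 19.3816


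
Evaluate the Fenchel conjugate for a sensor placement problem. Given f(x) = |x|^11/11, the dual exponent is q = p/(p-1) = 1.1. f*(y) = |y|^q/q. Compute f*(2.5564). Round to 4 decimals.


The conjugate exponent q satisfies 1/p + 1/q = 1.
p = 11, so q = 11/(11 - 1) = 1.1
|y|^q = 2.5564^1.1 = 2.808
f*(2.5564) = 2.808 / 1.1 = 2.5527


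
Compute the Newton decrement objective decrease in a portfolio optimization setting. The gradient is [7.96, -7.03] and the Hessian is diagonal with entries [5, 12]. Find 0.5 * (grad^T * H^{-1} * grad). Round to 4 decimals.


Step 1: H is diagonal, so H^(-1) * g = [1.592, -0.5858].
Step 2: g^T H^(-1) g = sum_i g_i^2 / H_ii
  = (7.96)^2/5 + (-7.03)^2/12
  = 12.6723 + 4.1184 = 16.7907
Step 3: Objective decrease = 0.5 * g^T H^(-1) g = 8.3954


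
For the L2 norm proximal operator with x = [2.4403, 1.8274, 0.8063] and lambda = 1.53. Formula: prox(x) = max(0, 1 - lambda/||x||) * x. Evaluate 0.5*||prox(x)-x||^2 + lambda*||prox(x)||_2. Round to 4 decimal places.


Step 1: Compute ||x||.
||x|| = 3.1535
Step 2: Compute scaling factor.
scale = max(0, 1 - 1.53/3.1535) = 0.5148
Step 3: prox(x) = [1.2563, 0.9408, 0.4151]
||prox(x)|| = 1.6235
Step 4: Proximal objective.
0.5*||prox-x||^2 = 1.1705
lambda*||prox|| = 2.484
Total = 3.6544


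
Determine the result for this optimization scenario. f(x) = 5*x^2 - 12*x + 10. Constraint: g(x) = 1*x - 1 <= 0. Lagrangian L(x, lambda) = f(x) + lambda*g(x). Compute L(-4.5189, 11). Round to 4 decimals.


Step 1: Evaluate f(x).
f(-4.5189) = 5*(-4.5189)^2 - 12*(-4.5189) + 10 = 166.3291
Step 2: Evaluate g(x).
g(-4.5189) = 1*-4.5189 - 1 = -5.5189
Step 3: Compute Lagrangian.
L = 166.3291 + 11*-5.5189 = 105.6212


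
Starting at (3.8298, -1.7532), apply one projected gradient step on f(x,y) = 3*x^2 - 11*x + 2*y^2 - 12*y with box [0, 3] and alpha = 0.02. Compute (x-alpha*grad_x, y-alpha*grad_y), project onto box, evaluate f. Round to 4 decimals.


Step 1: Compute gradient at (3.8298, -1.7532).
grad_x = 2*3*3.8298 - 11 = 11.9788
grad_y = 2*2*-1.7532 - 12 = -19.0128
Step 2: Gradient step.
x_raw = 3.8298 - 0.02*11.9788 = 3.5902
y_raw = -1.7532 - 0.02*-19.0128 = -1.3729
Step 3: Project onto [0, 3].
x_proj = clip(3.5902) = 3.0
y_proj = clip(-1.3729) = 0.0
Step 4: Evaluate f.
f(3.0, 0.0) = -6.0
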